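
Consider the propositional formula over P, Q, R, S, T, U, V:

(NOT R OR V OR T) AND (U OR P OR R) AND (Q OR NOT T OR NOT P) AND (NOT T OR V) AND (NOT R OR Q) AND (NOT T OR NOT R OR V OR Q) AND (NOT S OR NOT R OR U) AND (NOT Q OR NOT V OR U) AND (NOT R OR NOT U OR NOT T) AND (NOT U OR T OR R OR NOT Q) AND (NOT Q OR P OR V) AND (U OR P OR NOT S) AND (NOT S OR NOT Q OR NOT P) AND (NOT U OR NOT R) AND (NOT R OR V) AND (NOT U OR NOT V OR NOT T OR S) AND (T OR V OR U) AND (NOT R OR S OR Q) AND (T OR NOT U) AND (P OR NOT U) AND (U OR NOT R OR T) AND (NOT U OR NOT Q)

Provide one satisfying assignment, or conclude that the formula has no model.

Case T = false:
From the singleton clause (NOT U), U = false.
From the singleton clause (V), V = true.
From the singleton clause (NOT Q), Q = false.
From the singleton clause (NOT R), R = false.
From the singleton clause (P), P = true.
No clause remains; S is free.

P ↦ true; Q ↦ false; R ↦ false; S ↦ true; T ↦ false; U ↦ false; V ↦ true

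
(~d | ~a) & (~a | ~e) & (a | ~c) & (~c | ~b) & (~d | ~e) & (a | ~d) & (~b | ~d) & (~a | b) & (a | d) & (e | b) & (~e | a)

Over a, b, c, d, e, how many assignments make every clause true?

1

There are 2^5 = 32 truth assignments over (a, b, c, d, e).
Split on e. With e = 1, the clauses containing e are satisfied and ~e drops from the rest; 0 of the 2^4 = 16 assignments to the other variables satisfy what remains.
With e = 0, by the same count on the reduced clause set, 1 assignment works.
(One model: a=T, b=T, c=F, d=F, e=F.)
Total: 0 + 1 = 1.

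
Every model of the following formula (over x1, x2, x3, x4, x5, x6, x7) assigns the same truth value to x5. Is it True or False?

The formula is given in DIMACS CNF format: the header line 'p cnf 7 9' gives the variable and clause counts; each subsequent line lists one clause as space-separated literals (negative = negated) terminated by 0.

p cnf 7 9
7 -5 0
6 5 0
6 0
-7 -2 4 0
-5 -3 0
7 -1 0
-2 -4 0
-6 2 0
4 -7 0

False

Suppose x5 = True.
The clause (x7) is unit, so x7 = True.
The clause (x6) is unit, so x6 = True.
The clause (¬x3) is unit, so x3 = False.
The clause (x2) is unit, so x2 = True.
The clause (x4) is unit, so x4 = True.
But (¬x4) is also a unit clause — contradiction.
So every satisfying assignment has x5 = False.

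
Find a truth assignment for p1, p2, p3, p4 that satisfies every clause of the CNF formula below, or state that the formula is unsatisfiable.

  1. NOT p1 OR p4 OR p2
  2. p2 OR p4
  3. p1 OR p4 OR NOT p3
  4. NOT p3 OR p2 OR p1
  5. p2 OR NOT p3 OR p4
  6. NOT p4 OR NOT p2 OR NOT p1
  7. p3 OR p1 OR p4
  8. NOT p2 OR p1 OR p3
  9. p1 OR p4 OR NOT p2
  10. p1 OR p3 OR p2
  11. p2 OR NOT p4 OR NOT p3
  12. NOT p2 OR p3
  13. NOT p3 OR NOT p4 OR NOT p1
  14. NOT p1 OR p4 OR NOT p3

p1=true, p2=false, p3=false, p4=true

Branch on p2: set p2 = false.
Unit clause (p4) forces p4 = true.
Unit clause (NOT p3) forces p3 = false.
Unit clause (p1) forces p1 = true.
Every clause now holds.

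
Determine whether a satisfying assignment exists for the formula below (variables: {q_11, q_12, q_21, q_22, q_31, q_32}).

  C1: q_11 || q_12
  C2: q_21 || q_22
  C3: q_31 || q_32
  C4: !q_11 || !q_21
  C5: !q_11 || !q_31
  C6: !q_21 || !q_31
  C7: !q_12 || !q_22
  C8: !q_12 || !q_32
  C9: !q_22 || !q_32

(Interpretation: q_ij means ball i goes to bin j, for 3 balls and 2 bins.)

Try q_11 = true.
From the singleton clause (!q_21), q_21 = false.
From the singleton clause (q_22), q_22 = true.
From the singleton clause (!q_31), q_31 = false.
From the singleton clause (q_32), q_32 = true.
But (!q_32) is also a unit clause — contradiction.
That branch fails; take q_11 = false instead.
From the singleton clause (q_12), q_12 = true.
From the singleton clause (!q_22), q_22 = false.
From the singleton clause (q_21), q_21 = true.
From the singleton clause (!q_31), q_31 = false.
From the singleton clause (q_32), q_32 = true.
But (!q_32) is also a unit clause — contradiction.
Both values of q_11 lead to a conflict.
No assignment satisfies every clause.

Unsatisfiable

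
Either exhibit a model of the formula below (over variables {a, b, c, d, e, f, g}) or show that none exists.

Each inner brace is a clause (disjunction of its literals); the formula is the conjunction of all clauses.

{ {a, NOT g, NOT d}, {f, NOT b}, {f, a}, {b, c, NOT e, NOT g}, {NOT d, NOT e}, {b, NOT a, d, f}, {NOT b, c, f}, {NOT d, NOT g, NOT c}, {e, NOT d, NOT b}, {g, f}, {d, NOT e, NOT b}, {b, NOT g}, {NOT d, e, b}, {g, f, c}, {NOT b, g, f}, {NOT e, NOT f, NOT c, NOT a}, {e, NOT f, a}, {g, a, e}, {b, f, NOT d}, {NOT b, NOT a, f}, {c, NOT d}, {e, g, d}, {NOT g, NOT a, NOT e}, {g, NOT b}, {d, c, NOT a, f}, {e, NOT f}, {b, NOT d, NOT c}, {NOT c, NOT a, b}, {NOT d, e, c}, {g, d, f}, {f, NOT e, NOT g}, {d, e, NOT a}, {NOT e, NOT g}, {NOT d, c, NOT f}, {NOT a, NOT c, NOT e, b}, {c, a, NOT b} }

Try f = true.
The clause (e) is unit, so e = true.
The clause (NOT d) is unit, so d = false.
The clause (NOT b) is unit, so b = false.
The clause (NOT g) is unit, so g = false.
Try c = false.
All clauses hold; a can take either value.

a: false, b: false, c: false, d: false, e: true, f: true, g: false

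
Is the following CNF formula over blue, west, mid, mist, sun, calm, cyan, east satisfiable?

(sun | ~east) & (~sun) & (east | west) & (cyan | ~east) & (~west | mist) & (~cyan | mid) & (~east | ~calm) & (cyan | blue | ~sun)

Satisfiable

From the singleton clause (~sun), sun = 0.
From the singleton clause (~east), east = 0.
From the singleton clause (west), west = 1.
From the singleton clause (mist), mist = 1.
Case cyan = 0:
Every clause is now satisfied; blue, mid, calm are unconstrained.
A satisfying assignment: blue: 1; west: 1; mid: 0; mist: 1; sun: 0; calm: 1; cyan: 0; east: 0.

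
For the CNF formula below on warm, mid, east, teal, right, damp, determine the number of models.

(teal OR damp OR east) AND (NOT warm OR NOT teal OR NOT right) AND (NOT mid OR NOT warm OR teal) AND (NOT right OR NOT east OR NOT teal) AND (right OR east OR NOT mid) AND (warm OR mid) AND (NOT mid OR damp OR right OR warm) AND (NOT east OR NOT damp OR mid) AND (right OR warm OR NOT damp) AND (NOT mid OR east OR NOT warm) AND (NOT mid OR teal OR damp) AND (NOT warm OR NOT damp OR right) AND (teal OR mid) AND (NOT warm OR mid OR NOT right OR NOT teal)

There are 2^6 = 64 truth assignments over (warm, mid, east, teal, right, damp).
Split on right. With right = true, the clauses containing right are satisfied and NOT right drops from the rest; 4 of the 2^5 = 32 assignments to the other variables satisfy what remains.
With right = false, by the same count on the reduced clause set, 3 assignments work.
(One model: warm=F, mid=T, east=F, teal=F, right=T, damp=T.)
Total: 4 + 3 = 7.

7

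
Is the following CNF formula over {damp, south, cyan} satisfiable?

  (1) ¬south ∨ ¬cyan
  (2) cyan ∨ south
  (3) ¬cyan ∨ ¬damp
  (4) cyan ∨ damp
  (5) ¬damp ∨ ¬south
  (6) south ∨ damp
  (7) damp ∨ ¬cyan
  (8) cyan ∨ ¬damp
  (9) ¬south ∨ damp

No, unsatisfiable

Suppose south = False.
From the singleton clause (cyan), cyan = True.
From the singleton clause (¬damp), damp = False.
But (damp) is also a unit clause — contradiction.
So south must be the other value — set south = True.
From the singleton clause (¬cyan), cyan = False.
From the singleton clause (damp), damp = True.
But (¬damp) is also a unit clause — contradiction.
Either choice for south ends in contradiction.
No assignment satisfies every clause.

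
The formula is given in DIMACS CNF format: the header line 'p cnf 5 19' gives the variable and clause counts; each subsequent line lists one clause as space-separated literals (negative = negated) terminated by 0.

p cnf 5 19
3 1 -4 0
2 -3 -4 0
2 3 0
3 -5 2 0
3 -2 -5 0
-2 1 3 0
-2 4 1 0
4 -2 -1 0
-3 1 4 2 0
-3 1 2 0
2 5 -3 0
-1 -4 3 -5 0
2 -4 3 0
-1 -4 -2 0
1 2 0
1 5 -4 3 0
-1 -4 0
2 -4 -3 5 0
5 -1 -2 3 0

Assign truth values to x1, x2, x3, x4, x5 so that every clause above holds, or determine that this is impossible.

Suppose x2 = True.
Suppose x3 = True.
Suppose x4 = True.
The clause (¬x1) is unit, so x1 = False.
No clause remains; x5 is free.

x1: False, x2: True, x3: True, x4: True, x5: True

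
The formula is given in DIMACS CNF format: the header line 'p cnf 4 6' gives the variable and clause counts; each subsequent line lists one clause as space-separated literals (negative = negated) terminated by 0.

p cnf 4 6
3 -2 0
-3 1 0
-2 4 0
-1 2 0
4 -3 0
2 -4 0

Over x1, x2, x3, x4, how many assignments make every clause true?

2

There are 2^4 = 16 truth assignments over (x1, x2, x3, x4).
Check each against the 6 clauses (columns in the order x1, x2, x3, x4):
  F F F F  ✓ satisfies all
  F F F T  ✗ fails (x2 ∨ ¬x4)
  F F T F  ✗ fails (¬x3 ∨ x1)
  F F T T  ✗ fails (¬x3 ∨ x1)
  F T F F  ✗ fails (x3 ∨ ¬x2)
  F T F T  ✗ fails (x3 ∨ ¬x2)
  F T T F  ✗ fails (¬x3 ∨ x1)
  F T T T  ✗ fails (¬x3 ∨ x1)
  T F F F  ✗ fails (¬x1 ∨ x2)
  T F F T  ✗ fails (¬x1 ∨ x2)
  T F T F  ✗ fails (¬x1 ∨ x2)
  T F T T  ✗ fails (¬x1 ∨ x2)
  T T F F  ✗ fails (x3 ∨ ¬x2)
  T T F T  ✗ fails (x3 ∨ ¬x2)
  T T T F  ✗ fails (¬x2 ∨ x4)
  T T T T  ✓ satisfies all
2 of the 16 rows are models.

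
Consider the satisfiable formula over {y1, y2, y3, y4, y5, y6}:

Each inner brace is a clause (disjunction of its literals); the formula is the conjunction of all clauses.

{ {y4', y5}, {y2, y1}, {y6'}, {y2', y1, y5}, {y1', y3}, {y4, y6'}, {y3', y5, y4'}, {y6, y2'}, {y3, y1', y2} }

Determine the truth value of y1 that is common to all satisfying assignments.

True

Suppose y1 = 0.
The clause (y2) is unit, so y2 = 1.
The clause (y6') is unit, so y6 = 0.
Now (y6) is unsatisfied and unit — conflict.
So every satisfying assignment has y1 = True.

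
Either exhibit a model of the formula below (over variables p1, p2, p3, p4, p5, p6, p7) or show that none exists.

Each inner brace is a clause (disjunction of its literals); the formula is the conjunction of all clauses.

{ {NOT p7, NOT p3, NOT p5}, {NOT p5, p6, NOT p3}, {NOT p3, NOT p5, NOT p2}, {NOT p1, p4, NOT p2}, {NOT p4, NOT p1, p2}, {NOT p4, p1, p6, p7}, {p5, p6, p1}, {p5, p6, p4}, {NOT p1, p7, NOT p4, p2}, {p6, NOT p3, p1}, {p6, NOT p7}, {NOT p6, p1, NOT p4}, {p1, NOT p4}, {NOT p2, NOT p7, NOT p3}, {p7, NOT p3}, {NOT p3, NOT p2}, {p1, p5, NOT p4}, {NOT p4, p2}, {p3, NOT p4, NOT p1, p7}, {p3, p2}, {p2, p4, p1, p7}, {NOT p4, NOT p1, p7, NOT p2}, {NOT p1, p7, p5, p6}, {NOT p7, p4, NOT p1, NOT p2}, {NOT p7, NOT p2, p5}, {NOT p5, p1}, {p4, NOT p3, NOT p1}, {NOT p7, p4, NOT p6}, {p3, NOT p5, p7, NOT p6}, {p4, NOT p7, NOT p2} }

Suppose p6 = true.
Suppose p1 = true.
Suppose p4 = true.
(p2) alone gives p2 = true.
(NOT p3) alone gives p3 = false.
(p7) alone gives p7 = true.
(p5) alone gives p5 = true.
Every clause now holds.

p1 ↦ true; p2 ↦ true; p3 ↦ false; p4 ↦ true; p5 ↦ true; p6 ↦ true; p7 ↦ true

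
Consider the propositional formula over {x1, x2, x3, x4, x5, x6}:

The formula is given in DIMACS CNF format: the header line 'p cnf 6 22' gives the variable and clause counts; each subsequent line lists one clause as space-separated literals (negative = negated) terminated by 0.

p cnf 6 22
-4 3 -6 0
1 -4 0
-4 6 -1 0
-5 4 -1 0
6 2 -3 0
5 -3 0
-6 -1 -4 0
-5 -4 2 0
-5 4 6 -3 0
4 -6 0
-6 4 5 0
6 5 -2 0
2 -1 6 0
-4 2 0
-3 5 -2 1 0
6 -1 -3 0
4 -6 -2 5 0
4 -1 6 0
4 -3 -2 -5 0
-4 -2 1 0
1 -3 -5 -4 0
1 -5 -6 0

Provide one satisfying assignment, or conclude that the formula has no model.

Case x1 = False:
Unit clause (¬x4) forces x4 = False.
Unit clause (¬x6) forces x6 = False.
Case x2 = False:
Unit clause (¬x3) forces x3 = False.
Every clause is now satisfied; x5 is unconstrained.

x1 ↦ False; x2 ↦ False; x3 ↦ False; x4 ↦ False; x5 ↦ True; x6 ↦ False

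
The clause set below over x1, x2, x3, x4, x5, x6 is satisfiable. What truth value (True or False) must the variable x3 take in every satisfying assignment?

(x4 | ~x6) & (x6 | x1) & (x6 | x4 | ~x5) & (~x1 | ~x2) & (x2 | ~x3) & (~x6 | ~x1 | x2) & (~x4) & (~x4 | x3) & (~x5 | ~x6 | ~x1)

Suppose x3 = 1.
The clause (x2) is unit, so x2 = 1.
The clause (~x1) is unit, so x1 = 0.
The clause (x6) is unit, so x6 = 1.
The clause (x4) is unit, so x4 = 1.
That conflicts with the unit clause (~x4).
So every satisfying assignment has x3 = False.

False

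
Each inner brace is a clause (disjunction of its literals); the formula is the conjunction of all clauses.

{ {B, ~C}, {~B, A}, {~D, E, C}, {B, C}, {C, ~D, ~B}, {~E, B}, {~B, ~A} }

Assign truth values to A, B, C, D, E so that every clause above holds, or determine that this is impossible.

UNSATISFIABLE

Suppose B = 1.
From the singleton clause (A), A = 1.
Now (~A) is unsatisfied and unit — conflict.
Backtrack on B: now try B = 0.
From the singleton clause (~C), C = 0.
Now (C) is unsatisfied and unit — conflict.
Both values of B lead to a conflict.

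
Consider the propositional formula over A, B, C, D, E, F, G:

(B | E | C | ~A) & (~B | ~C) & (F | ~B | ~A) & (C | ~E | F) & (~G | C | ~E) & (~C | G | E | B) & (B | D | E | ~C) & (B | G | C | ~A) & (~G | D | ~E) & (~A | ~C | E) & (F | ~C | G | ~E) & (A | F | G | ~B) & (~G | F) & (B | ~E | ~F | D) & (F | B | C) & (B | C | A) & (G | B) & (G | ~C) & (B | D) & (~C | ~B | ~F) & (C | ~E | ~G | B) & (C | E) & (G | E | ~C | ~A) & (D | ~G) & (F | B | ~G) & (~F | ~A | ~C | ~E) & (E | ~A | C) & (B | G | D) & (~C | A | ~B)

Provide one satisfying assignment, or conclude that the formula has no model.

Branch on B: set B = 1.
(~C) alone gives C = 0.
(E) alone gives E = 1.
(F) alone gives F = 1.
(~G) alone gives G = 0.
Every clause is now satisfied; A, D are unconstrained.

A=1, B=1, C=0, D=1, E=1, F=1, G=0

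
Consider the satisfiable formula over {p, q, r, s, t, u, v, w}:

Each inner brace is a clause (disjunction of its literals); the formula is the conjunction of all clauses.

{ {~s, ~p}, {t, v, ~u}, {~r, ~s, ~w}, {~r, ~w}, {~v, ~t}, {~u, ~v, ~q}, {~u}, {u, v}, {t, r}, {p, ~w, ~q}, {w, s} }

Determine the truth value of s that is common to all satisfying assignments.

Suppose s = 0.
From the singleton clause (~u), u = 0.
From the singleton clause (v), v = 1.
From the singleton clause (~t), t = 0.
From the singleton clause (r), r = 1.
From the singleton clause (~w), w = 0.
That conflicts with the unit clause (w).
So every satisfying assignment has s = True.

True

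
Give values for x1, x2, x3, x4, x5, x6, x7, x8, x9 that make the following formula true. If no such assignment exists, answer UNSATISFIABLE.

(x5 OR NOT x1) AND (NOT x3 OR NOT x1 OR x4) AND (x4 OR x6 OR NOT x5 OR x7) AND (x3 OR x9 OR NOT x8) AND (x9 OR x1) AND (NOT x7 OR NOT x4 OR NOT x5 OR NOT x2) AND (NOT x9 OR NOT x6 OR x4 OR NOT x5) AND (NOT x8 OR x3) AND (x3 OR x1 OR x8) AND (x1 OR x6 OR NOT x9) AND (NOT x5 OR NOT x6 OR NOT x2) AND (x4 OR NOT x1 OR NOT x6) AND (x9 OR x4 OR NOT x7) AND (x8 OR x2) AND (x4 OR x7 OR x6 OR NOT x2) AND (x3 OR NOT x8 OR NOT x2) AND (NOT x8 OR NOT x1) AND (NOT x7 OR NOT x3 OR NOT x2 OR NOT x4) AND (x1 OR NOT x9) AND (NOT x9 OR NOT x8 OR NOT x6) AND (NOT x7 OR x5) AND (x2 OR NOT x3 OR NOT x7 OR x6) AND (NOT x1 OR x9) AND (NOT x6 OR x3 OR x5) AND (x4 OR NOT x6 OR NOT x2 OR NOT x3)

x1=true, x2=true, x3=false, x4=true, x5=true, x6=false, x7=false, x8=false, x9=true

Try x5 = true.
Try x9 = true.
The clause (x1) is unit, so x1 = true.
The clause (NOT x8) is unit, so x8 = false.
The clause (x2) is unit, so x2 = true.
The clause (NOT x6) is unit, so x6 = false.
Try x3 = false.
Try x4 = true.
The clause (NOT x7) is unit, so x7 = false.
This assignment satisfies each clause.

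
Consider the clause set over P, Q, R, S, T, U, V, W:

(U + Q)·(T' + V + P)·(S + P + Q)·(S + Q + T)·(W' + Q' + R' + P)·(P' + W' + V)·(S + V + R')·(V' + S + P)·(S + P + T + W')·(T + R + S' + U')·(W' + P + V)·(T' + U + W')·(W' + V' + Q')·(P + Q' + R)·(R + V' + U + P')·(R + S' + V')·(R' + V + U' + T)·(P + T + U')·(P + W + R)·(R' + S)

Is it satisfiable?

Case U = 1:
Case P = 1:
Case W = 0:
Case R = 0:
Case T = 1:
Case S = 1:
From the singleton clause (V'), V = 0.
No clause remains; Q is free.
A satisfying assignment: P ↦ 1,  Q ↦ 0,  R ↦ 0,  S ↦ 1,  T ↦ 1,  U ↦ 1,  V ↦ 0,  W ↦ 0.

Yes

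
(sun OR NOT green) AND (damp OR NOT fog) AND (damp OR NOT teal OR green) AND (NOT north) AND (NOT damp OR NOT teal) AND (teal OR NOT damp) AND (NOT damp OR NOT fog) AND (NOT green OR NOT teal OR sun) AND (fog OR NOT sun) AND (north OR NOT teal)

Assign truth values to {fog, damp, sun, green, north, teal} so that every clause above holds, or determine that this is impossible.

(NOT north) alone gives north = false.
(NOT teal) alone gives teal = false.
(NOT damp) alone gives damp = false.
(NOT fog) alone gives fog = false.
(NOT sun) alone gives sun = false.
(NOT green) alone gives green = false.
This assignment satisfies each clause.

fog ↦ false; damp ↦ false; sun ↦ false; green ↦ false; north ↦ false; teal ↦ false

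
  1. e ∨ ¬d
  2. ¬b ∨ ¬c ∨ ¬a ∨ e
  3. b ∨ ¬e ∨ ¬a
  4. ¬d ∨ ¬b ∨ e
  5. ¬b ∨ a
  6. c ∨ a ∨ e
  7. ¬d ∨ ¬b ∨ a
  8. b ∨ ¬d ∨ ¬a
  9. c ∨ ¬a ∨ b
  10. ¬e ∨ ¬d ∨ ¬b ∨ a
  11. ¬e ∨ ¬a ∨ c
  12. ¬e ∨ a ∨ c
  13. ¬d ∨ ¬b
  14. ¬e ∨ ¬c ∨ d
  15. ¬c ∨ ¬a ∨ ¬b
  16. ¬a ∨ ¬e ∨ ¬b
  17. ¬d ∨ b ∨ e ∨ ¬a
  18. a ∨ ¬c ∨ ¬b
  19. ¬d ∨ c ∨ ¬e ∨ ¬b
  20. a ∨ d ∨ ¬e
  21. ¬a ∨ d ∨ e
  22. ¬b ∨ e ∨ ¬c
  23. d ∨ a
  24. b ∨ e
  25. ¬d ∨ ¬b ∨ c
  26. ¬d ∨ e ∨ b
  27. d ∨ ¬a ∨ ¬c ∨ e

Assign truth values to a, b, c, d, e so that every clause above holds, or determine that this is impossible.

Case e = True:
Case b = False:
From the singleton clause (¬a), a = False.
From the singleton clause (c), c = True.
From the singleton clause (d), d = True.
Every clause now holds.

a ↦ False, b ↦ False, c ↦ True, d ↦ True, e ↦ True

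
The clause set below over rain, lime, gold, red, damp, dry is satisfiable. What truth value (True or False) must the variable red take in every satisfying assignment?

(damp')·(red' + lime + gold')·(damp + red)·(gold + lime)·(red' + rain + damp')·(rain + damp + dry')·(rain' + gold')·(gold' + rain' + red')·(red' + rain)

True

Suppose red = 0.
From the singleton clause (damp'), damp = 0.
That conflicts with the unit clause (damp).
So every satisfying assignment has red = True.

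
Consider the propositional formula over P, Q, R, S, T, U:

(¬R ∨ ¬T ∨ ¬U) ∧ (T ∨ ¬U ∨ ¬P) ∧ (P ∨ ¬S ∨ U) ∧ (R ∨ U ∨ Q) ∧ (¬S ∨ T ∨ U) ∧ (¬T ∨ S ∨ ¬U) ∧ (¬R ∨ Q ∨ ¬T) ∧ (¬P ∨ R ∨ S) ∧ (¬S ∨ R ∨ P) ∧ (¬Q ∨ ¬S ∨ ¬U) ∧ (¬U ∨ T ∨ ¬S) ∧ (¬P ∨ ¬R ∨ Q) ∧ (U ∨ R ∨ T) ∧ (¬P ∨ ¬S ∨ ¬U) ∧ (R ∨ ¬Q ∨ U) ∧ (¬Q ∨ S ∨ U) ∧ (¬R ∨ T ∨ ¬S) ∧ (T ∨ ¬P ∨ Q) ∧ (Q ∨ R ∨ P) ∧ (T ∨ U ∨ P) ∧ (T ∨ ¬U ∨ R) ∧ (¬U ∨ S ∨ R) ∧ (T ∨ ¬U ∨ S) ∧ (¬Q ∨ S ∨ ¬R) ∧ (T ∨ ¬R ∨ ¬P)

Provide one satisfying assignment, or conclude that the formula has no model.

P ↦ True, Q ↦ True, R ↦ True, S ↦ True, T ↦ True, U ↦ False

Case R = True:
Case T = True:
From the singleton clause (¬U), U = False.
From the singleton clause (Q), Q = True.
From the singleton clause (S), S = True.
From the singleton clause (P), P = True.
This assignment satisfies each clause.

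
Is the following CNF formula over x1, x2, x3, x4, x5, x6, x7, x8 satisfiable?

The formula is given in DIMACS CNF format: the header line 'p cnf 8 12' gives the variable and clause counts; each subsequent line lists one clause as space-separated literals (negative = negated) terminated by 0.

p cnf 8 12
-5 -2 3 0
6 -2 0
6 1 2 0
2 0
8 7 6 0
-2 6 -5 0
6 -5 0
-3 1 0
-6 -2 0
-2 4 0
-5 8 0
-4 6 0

Unit clause (x2) forces x2 = True.
Unit clause (x6) forces x6 = True.
That conflicts with the unit clause (¬x6).
No assignment satisfies every clause.

No, unsatisfiable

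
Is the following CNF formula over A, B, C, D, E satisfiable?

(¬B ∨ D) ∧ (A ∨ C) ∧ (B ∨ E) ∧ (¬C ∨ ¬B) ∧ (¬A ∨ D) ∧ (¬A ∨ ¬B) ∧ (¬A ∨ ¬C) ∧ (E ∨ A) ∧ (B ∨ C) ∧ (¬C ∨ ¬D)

Try B = False.
(E) alone gives E = True.
(C) alone gives C = True.
(¬A) alone gives A = False.
(¬D) alone gives D = False.
All clauses are satisfied.
A satisfying assignment: A=False, B=False, C=True, D=False, E=True.

Yes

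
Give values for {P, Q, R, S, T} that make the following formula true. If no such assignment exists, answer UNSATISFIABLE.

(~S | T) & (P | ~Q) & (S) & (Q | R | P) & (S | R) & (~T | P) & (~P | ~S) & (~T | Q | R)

From the singleton clause (S), S = 1.
From the singleton clause (T), T = 1.
From the singleton clause (P), P = 1.
Now (~P) is unsatisfied and unit — conflict.

UNSATISFIABLE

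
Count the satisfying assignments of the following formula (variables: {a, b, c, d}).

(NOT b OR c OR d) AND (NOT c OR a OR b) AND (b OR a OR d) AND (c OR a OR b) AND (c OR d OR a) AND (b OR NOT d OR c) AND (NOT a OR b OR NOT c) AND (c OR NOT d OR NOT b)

There are 2^4 = 16 truth assignments over (a, b, c, d).
Check each against the 8 clauses (columns in the order a, b, c, d):
  F F F F  ✗ fails (b OR a OR d)
  F F F T  ✗ fails (c OR a OR b)
  F F T F  ✗ fails (NOT c OR a OR b)
  F F T T  ✗ fails (NOT c OR a OR b)
  F T F F  ✗ fails (NOT b OR c OR d)
  F T F T  ✗ fails (c OR NOT d OR NOT b)
  F T T F  ✓ satisfies all
  F T T T  ✓ satisfies all
  T F F F  ✓ satisfies all
  T F F T  ✗ fails (b OR NOT d OR c)
  T F T F  ✗ fails (NOT a OR b OR NOT c)
  T F T T  ✗ fails (NOT a OR b OR NOT c)
  T T F F  ✗ fails (NOT b OR c OR d)
  T T F T  ✗ fails (c OR NOT d OR NOT b)
  T T T F  ✓ satisfies all
  T T T T  ✓ satisfies all
5 of the 16 rows are models.

5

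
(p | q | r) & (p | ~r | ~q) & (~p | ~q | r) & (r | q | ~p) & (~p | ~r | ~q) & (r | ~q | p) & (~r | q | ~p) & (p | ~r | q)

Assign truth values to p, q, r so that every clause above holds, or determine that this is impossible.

UNSATISFIABLE

Suppose p = 1.
Suppose q = 0.
From the singleton clause (r), r = 1.
That conflicts with the unit clause (~r).
Undo q and try q = 1.
From the singleton clause (r), r = 1.
That conflicts with the unit clause (~r).
Both values of q lead to a conflict.
Undo p and try p = 0.
Suppose q = 1.
From the singleton clause (~r), r = 0.
That conflicts with the unit clause (r).
Undo q and try q = 0.
From the singleton clause (r), r = 1.
That conflicts with the unit clause (~r).
Both values of q lead to a conflict.
Both values of p lead to a conflict.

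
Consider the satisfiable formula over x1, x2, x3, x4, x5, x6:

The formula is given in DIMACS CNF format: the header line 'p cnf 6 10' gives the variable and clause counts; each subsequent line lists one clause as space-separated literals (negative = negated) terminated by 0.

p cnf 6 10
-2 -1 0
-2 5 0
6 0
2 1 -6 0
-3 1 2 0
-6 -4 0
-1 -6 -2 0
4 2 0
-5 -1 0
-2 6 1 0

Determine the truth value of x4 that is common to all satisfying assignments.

False

Suppose x4 = True.
From the singleton clause (x6), x6 = True.
But (¬x6) is also a unit clause — contradiction.
So every satisfying assignment has x4 = False.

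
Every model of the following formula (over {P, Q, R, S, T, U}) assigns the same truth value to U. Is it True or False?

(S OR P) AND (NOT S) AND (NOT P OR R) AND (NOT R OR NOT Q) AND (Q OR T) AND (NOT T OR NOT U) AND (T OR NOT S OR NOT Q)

Suppose U = true.
From the singleton clause (NOT S), S = false.
From the singleton clause (P), P = true.
From the singleton clause (R), R = true.
From the singleton clause (NOT Q), Q = false.
From the singleton clause (T), T = true.
Now (NOT T) is unsatisfied and unit — conflict.
So every satisfying assignment has U = False.

False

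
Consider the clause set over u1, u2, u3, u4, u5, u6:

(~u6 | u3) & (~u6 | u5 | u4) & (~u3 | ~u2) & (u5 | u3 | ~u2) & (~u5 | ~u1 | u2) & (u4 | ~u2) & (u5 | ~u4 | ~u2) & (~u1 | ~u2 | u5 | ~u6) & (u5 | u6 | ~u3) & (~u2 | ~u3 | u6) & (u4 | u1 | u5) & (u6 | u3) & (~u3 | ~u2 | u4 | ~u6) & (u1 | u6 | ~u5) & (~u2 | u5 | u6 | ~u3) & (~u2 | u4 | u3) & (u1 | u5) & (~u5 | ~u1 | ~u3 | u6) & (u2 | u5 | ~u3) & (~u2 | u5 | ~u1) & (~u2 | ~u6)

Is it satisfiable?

Yes

Try u6 = 1.
From the singleton clause (u3), u3 = 1.
From the singleton clause (~u2), u2 = 0.
From the singleton clause (u5), u5 = 1.
From the singleton clause (~u1), u1 = 0.
No clause remains; u4 is free.
A satisfying assignment: u1: 0, u2: 0, u3: 1, u4: 1, u5: 1, u6: 1.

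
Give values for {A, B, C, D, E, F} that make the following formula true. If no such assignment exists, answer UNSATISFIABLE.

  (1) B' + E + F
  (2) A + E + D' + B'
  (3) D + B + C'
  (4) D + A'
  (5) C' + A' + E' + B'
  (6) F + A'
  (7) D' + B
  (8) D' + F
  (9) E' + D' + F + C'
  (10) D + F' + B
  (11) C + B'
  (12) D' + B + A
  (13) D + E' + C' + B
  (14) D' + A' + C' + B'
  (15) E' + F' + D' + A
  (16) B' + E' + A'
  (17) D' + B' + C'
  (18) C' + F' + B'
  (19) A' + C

A ↦ 0, B ↦ 1, C ↦ 1, D ↦ 0, E ↦ 1, F ↦ 0

Try D = 0.
(A') alone gives A = 0.
Try B = 1.
(C) alone gives C = 1.
(F') alone gives F = 0.
(E) alone gives E = 1.
All clauses are satisfied.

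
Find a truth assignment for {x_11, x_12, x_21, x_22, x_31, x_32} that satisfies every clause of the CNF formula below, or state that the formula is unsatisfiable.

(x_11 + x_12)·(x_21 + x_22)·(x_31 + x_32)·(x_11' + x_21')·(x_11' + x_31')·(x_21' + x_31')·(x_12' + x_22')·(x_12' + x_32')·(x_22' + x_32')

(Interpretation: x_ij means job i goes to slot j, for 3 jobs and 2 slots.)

UNSATISFIABLE

Branch on x_11: set x_11 = 1.
(x_21') alone gives x_21 = 0.
(x_22) alone gives x_22 = 1.
(x_31') alone gives x_31 = 0.
(x_32) alone gives x_32 = 1.
Now (x_32') is unsatisfied and unit — conflict.
Backtrack on x_11: now try x_11 = 0.
(x_12) alone gives x_12 = 1.
(x_22') alone gives x_22 = 0.
(x_21) alone gives x_21 = 1.
(x_31') alone gives x_31 = 0.
(x_32) alone gives x_32 = 1.
Now (x_32') is unsatisfied and unit — conflict.
Either choice for x_11 ends in contradiction.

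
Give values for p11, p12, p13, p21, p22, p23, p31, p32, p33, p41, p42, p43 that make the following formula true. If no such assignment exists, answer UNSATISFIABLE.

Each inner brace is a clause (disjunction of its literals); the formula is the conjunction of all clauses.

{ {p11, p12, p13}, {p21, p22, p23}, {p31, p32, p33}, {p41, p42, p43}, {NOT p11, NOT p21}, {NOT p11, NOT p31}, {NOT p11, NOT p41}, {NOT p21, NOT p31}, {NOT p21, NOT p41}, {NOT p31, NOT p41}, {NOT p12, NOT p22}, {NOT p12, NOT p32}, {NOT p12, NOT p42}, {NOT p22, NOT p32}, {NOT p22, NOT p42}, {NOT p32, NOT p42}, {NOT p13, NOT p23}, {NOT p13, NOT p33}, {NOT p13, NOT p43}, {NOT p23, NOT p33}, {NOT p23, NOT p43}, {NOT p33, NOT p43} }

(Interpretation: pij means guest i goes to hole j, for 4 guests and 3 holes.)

UNSATISFIABLE

Case p11 = false:
Case p12 = true:
The clause (NOT p22) is unit, so p22 = false.
The clause (NOT p32) is unit, so p32 = false.
The clause (NOT p42) is unit, so p42 = false.
Case p21 = true:
The clause (NOT p31) is unit, so p31 = false.
The clause (p33) is unit, so p33 = true.
The clause (NOT p41) is unit, so p41 = false.
The clause (p43) is unit, so p43 = true.
Now (NOT p43) is unsatisfied and unit — conflict.
So p21 must be the other value — set p21 = false.
The clause (p23) is unit, so p23 = true.
The clause (NOT p13) is unit, so p13 = false.
The clause (NOT p33) is unit, so p33 = false.
The clause (p31) is unit, so p31 = true.
The clause (NOT p41) is unit, so p41 = false.
The clause (p43) is unit, so p43 = true.
Now (NOT p43) is unsatisfied and unit — conflict.
Either choice for p21 ends in contradiction.
So p12 must be the other value — set p12 = false.
The clause (p13) is unit, so p13 = true.
The clause (NOT p23) is unit, so p23 = false.
The clause (NOT p33) is unit, so p33 = false.
The clause (NOT p43) is unit, so p43 = false.
Case p21 = true:
The clause (NOT p31) is unit, so p31 = false.
The clause (p32) is unit, so p32 = true.
The clause (NOT p41) is unit, so p41 = false.
The clause (p42) is unit, so p42 = true.
Now (NOT p42) is unsatisfied and unit — conflict.
So p21 must be the other value — set p21 = false.
The clause (p22) is unit, so p22 = true.
The clause (NOT p32) is unit, so p32 = false.
The clause (p31) is unit, so p31 = true.
The clause (NOT p41) is unit, so p41 = false.
The clause (p42) is unit, so p42 = true.
Now (NOT p42) is unsatisfied and unit — conflict.
Either choice for p21 ends in contradiction.
Either choice for p12 ends in contradiction.
So p11 must be the other value — set p11 = true.
The clause (NOT p21) is unit, so p21 = false.
The clause (NOT p31) is unit, so p31 = false.
The clause (NOT p41) is unit, so p41 = false.
Case p22 = true:
The clause (NOT p12) is unit, so p12 = false.
The clause (NOT p32) is unit, so p32 = false.
The clause (p33) is unit, so p33 = true.
The clause (NOT p42) is unit, so p42 = false.
The clause (p43) is unit, so p43 = true.
Now (NOT p43) is unsatisfied and unit — conflict.
So p22 must be the other value — set p22 = false.
The clause (p23) is unit, so p23 = true.
The clause (NOT p13) is unit, so p13 = false.
The clause (NOT p33) is unit, so p33 = false.
The clause (p32) is unit, so p32 = true.
The clause (NOT p12) is unit, so p12 = false.
The clause (NOT p42) is unit, so p42 = false.
The clause (p43) is unit, so p43 = true.
Now (NOT p43) is unsatisfied and unit — conflict.
Either choice for p22 ends in contradiction.
Either choice for p11 ends in contradiction.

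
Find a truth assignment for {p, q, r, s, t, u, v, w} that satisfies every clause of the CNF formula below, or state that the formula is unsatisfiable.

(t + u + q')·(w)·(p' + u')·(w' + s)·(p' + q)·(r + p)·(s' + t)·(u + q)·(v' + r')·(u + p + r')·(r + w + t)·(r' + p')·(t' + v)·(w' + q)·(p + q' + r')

p: 1,  q: 1,  r: 0,  s: 1,  t: 1,  u: 0,  v: 1,  w: 1

From the singleton clause (w), w = 1.
From the singleton clause (s), s = 1.
From the singleton clause (t), t = 1.
From the singleton clause (v), v = 1.
From the singleton clause (r'), r = 0.
From the singleton clause (p), p = 1.
From the singleton clause (u'), u = 0.
From the singleton clause (q), q = 1.
All clauses are satisfied.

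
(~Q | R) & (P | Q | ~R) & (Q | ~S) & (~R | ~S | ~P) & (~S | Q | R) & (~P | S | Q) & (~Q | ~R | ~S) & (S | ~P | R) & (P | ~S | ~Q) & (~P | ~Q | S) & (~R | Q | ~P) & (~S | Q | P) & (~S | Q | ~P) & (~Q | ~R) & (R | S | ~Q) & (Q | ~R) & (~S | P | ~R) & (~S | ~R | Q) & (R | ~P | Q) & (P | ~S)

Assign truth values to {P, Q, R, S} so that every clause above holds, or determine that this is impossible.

P: 0; Q: 0; R: 0; S: 0

Branch on Q: set Q = 0.
The clause (~S) is unit, so S = 0.
The clause (~P) is unit, so P = 0.
The clause (~R) is unit, so R = 0.
This assignment satisfies each clause.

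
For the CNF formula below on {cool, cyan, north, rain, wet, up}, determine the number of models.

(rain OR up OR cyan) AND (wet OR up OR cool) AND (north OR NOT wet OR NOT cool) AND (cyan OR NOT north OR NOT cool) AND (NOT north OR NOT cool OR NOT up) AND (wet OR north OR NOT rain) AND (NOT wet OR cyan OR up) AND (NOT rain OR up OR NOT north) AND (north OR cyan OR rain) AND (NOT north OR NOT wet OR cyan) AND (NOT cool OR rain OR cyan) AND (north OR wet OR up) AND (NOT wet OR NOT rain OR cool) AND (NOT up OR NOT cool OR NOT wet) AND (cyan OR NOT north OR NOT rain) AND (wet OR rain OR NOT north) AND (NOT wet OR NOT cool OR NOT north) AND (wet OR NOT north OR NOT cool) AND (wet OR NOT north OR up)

There are 2^6 = 64 truth assignments over (cool, cyan, north, rain, wet, up).
Split on rain. With rain = true, the clauses containing rain are satisfied and NOT rain drops from the rest; 1 of the 2^5 = 32 assignments to the other variables satisfy what remains.
With rain = false, by the same count on the reduced clause set, 6 assignments work.
(One model: cool=F, cyan=T, north=F, rain=F, wet=F, up=T.)
Total: 1 + 6 = 7.

7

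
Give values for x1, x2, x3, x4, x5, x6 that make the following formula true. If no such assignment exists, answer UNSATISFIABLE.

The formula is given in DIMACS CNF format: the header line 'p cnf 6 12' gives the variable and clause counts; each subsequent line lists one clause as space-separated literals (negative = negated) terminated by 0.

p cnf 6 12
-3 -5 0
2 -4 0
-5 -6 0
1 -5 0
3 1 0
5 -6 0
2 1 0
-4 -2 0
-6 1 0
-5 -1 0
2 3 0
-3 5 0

x1 ↦ True, x2 ↦ True, x3 ↦ False, x4 ↦ False, x5 ↦ False, x6 ↦ False

Try x3 = False.
The clause (x1) is unit, so x1 = True.
The clause (¬x5) is unit, so x5 = False.
The clause (¬x6) is unit, so x6 = False.
The clause (x2) is unit, so x2 = True.
The clause (¬x4) is unit, so x4 = False.
Every clause now holds.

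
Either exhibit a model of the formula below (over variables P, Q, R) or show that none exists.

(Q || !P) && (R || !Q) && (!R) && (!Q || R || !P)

The clause (!R) is unit, so R = false.
The clause (!Q) is unit, so Q = false.
The clause (!P) is unit, so P = false.
Every clause now holds.

P: false, Q: false, R: false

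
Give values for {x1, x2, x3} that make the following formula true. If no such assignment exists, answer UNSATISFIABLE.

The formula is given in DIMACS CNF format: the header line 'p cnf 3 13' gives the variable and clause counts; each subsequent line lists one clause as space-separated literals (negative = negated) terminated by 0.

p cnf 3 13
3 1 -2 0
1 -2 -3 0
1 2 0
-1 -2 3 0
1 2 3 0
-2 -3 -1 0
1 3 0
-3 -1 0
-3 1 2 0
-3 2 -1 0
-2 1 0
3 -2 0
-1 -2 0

Try x1 = True.
The clause (¬x3) is unit, so x3 = False.
The clause (¬x2) is unit, so x2 = False.
All clauses are satisfied.

x1=True,  x2=False,  x3=False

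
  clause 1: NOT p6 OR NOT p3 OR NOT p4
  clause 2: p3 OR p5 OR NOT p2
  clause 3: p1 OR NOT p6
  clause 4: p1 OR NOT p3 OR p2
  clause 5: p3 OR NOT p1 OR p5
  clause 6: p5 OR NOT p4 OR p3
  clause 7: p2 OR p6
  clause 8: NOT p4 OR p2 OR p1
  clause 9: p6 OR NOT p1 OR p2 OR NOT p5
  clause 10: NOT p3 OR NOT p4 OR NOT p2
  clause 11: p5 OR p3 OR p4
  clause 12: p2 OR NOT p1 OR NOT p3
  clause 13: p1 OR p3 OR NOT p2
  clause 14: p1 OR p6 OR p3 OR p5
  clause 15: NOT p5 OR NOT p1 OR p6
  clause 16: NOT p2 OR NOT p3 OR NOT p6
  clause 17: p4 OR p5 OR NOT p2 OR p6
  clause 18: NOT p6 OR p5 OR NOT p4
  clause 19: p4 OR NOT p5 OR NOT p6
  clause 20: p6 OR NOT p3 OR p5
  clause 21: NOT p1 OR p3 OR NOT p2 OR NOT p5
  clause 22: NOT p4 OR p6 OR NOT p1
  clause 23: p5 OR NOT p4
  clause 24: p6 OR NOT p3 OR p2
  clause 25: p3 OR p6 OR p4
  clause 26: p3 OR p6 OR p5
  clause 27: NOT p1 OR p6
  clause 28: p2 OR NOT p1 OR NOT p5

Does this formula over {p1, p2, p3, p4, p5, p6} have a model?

Case p1 = false:
From the singleton clause (NOT p6), p6 = false.
From the singleton clause (p2), p2 = true.
From the singleton clause (p3), p3 = true.
From the singleton clause (NOT p4), p4 = false.
From the singleton clause (p5), p5 = true.
Every clause now holds.
A satisfying assignment: p1 ↦ false; p2 ↦ true; p3 ↦ true; p4 ↦ false; p5 ↦ true; p6 ↦ false.

Yes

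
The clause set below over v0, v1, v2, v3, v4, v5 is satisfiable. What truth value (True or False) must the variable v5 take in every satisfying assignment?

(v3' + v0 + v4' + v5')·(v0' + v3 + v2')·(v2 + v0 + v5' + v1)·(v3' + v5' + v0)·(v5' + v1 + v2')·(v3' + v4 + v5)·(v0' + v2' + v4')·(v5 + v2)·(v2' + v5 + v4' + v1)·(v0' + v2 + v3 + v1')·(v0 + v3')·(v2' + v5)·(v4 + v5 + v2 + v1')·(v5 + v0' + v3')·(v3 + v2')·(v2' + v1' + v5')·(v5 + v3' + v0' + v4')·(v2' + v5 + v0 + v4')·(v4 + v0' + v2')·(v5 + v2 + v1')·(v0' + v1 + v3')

Suppose v5 = 0.
From the singleton clause (v2), v2 = 1.
Now (v2') is unsatisfied and unit — conflict.
So every satisfying assignment has v5 = True.

True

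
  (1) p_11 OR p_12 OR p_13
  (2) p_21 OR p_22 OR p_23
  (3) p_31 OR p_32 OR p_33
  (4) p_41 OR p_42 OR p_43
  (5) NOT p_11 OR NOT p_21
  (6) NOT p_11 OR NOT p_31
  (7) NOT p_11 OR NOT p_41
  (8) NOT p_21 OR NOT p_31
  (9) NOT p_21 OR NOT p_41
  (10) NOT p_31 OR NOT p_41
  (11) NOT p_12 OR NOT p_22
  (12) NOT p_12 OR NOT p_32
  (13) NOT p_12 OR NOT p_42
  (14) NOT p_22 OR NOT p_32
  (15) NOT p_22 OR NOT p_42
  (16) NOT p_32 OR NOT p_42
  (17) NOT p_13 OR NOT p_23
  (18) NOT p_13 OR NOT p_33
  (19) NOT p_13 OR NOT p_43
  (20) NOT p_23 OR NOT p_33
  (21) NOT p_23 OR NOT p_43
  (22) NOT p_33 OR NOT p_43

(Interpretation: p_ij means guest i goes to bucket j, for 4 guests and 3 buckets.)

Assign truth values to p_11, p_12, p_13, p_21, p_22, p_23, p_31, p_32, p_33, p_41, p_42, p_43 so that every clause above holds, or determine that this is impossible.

UNSATISFIABLE

Suppose p_11 = false.
Suppose p_12 = true.
The clause (NOT p_22) is unit, so p_22 = false.
The clause (NOT p_32) is unit, so p_32 = false.
The clause (NOT p_42) is unit, so p_42 = false.
Suppose p_21 = true.
The clause (NOT p_31) is unit, so p_31 = false.
The clause (p_33) is unit, so p_33 = true.
The clause (NOT p_41) is unit, so p_41 = false.
The clause (p_43) is unit, so p_43 = true.
But (NOT p_43) is also a unit clause — contradiction.
Backtrack on p_21: now try p_21 = false.
The clause (p_23) is unit, so p_23 = true.
The clause (NOT p_13) is unit, so p_13 = false.
The clause (NOT p_33) is unit, so p_33 = false.
The clause (p_31) is unit, so p_31 = true.
The clause (NOT p_41) is unit, so p_41 = false.
The clause (p_43) is unit, so p_43 = true.
But (NOT p_43) is also a unit clause — contradiction.
Neither p_21 = true nor p_21 = false works.
Backtrack on p_12: now try p_12 = false.
The clause (p_13) is unit, so p_13 = true.
The clause (NOT p_23) is unit, so p_23 = false.
The clause (NOT p_33) is unit, so p_33 = false.
The clause (NOT p_43) is unit, so p_43 = false.
Suppose p_21 = true.
The clause (NOT p_31) is unit, so p_31 = false.
The clause (p_32) is unit, so p_32 = true.
The clause (NOT p_41) is unit, so p_41 = false.
The clause (p_42) is unit, so p_42 = true.
But (NOT p_42) is also a unit clause — contradiction.
Backtrack on p_21: now try p_21 = false.
The clause (p_22) is unit, so p_22 = true.
The clause (NOT p_32) is unit, so p_32 = false.
The clause (p_31) is unit, so p_31 = true.
The clause (NOT p_41) is unit, so p_41 = false.
The clause (p_42) is unit, so p_42 = true.
But (NOT p_42) is also a unit clause — contradiction.
Neither p_21 = true nor p_21 = false works.
Neither p_12 = true nor p_12 = false works.
Backtrack on p_11: now try p_11 = true.
The clause (NOT p_21) is unit, so p_21 = false.
The clause (NOT p_31) is unit, so p_31 = false.
The clause (NOT p_41) is unit, so p_41 = false.
Suppose p_22 = true.
The clause (NOT p_12) is unit, so p_12 = false.
The clause (NOT p_32) is unit, so p_32 = false.
The clause (p_33) is unit, so p_33 = true.
The clause (NOT p_42) is unit, so p_42 = false.
The clause (p_43) is unit, so p_43 = true.
But (NOT p_43) is also a unit clause — contradiction.
Backtrack on p_22: now try p_22 = false.
The clause (p_23) is unit, so p_23 = true.
The clause (NOT p_13) is unit, so p_13 = false.
The clause (NOT p_33) is unit, so p_33 = false.
The clause (p_32) is unit, so p_32 = true.
The clause (NOT p_12) is unit, so p_12 = false.
The clause (NOT p_42) is unit, so p_42 = false.
The clause (p_43) is unit, so p_43 = true.
But (NOT p_43) is also a unit clause — contradiction.
Neither p_22 = true nor p_22 = false works.
Neither p_11 = true nor p_11 = false works.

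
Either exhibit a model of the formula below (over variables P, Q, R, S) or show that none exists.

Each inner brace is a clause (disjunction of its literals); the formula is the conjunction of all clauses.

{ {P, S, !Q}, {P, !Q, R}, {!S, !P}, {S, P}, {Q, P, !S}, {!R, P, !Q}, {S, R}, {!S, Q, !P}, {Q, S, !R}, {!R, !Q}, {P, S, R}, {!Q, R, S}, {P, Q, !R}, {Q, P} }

Suppose S = false.
The clause (P) is unit, so P = true.
The clause (R) is unit, so R = true.
The clause (Q) is unit, so Q = true.
Now (!Q) is unsatisfied and unit — conflict.
Undo S and try S = true.
The clause (!P) is unit, so P = false.
The clause (Q) is unit, so Q = true.
The clause (R) is unit, so R = true.
Now (!R) is unsatisfied and unit — conflict.
Neither S = true nor S = false works.

UNSATISFIABLE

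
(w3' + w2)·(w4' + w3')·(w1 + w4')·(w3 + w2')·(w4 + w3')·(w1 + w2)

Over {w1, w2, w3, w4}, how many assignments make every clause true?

There are 2^4 = 16 truth assignments over (w1, w2, w3, w4).
Check each against the 6 clauses (columns in the order w1, w2, w3, w4):
  F F F F  ✗ fails (w1 + w2)
  F F F T  ✗ fails (w1 + w4')
  F F T F  ✗ fails (w3' + w2)
  F F T T  ✗ fails (w3' + w2)
  F T F F  ✗ fails (w3 + w2')
  F T F T  ✗ fails (w1 + w4')
  F T T F  ✗ fails (w4 + w3')
  F T T T  ✗ fails (w4' + w3')
  T F F F  ✓ satisfies all
  T F F T  ✓ satisfies all
  T F T F  ✗ fails (w3' + w2)
  T F T T  ✗ fails (w3' + w2)
  T T F F  ✗ fails (w3 + w2')
  T T F T  ✗ fails (w3 + w2')
  T T T F  ✗ fails (w4 + w3')
  T T T T  ✗ fails (w4' + w3')
2 of the 16 rows are models.

2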